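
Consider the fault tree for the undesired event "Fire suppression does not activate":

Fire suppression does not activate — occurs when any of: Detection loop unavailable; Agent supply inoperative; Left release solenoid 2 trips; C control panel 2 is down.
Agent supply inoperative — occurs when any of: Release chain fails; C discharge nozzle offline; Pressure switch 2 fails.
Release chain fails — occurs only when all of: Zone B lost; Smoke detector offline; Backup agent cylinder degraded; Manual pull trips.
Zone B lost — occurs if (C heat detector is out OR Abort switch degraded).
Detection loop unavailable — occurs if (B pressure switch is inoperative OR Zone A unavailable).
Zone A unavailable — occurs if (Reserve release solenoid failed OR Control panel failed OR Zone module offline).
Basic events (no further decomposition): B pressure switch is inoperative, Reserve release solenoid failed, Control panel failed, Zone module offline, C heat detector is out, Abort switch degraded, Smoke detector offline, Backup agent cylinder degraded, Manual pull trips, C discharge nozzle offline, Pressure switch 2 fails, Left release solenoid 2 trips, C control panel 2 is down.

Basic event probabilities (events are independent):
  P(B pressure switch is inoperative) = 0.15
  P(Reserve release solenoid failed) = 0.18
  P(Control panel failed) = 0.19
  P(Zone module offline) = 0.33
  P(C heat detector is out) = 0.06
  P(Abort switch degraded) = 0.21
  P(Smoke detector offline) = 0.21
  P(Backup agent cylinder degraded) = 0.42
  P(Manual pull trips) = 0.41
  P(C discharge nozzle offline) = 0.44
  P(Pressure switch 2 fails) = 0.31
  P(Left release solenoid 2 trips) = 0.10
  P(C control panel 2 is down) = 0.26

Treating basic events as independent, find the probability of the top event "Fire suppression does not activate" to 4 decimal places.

P(Zone A unavailable) [OR] = 1 − (1−0.18) × (1−0.19) × (1−0.33) = 0.554986
P(Detection loop unavailable) [OR] = 1 − (1−0.15) × (1−0.554986) = 0.621738
P(Zone B lost) [OR] = 1 − (1−0.06) × (1−0.21) = 0.257400
P(Release chain fails) [AND] = 0.257400 × 0.21 × 0.42 × 0.41 = 0.009308
P(Agent supply inoperative) [OR] = 1 − (1−0.009308) × (1−0.44) × (1−0.31) = 0.617197
P(Fire suppression does not activate) [OR] = 1 − (1−0.621738) × (1−0.617197) × (1−0.10) × (1−0.26) = 0.903563
Rounded to 4 decimal places: P(Fire suppression does not activate) ≈ 0.9036.

0.9036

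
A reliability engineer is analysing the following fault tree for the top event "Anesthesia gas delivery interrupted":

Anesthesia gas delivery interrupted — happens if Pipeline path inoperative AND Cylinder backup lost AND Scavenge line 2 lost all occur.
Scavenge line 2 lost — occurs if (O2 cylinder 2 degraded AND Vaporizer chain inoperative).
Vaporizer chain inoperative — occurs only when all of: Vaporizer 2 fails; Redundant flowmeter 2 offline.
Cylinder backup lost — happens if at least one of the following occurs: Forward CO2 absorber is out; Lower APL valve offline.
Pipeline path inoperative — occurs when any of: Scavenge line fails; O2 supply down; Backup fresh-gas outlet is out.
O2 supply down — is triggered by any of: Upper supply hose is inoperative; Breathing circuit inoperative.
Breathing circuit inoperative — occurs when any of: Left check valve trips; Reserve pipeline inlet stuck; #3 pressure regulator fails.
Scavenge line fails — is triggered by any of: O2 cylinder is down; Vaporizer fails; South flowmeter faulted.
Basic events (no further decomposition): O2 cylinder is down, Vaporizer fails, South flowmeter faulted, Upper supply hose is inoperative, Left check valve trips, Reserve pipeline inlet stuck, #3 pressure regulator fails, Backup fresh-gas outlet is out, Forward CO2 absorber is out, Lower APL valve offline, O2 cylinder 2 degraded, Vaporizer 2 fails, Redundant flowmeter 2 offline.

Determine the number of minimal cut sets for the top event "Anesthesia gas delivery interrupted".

Scavenge line fails [OR]: union of children's cut sets → 3 cut set(s).
Breathing circuit inoperative [OR]: union of children's cut sets → 3 cut set(s).
O2 supply down [OR]: union of children's cut sets → 4 cut set(s).
Pipeline path inoperative [OR]: union of children's cut sets → 8 cut set(s).
Cylinder backup lost [OR]: union of children's cut sets → 2 cut set(s).
Vaporizer chain inoperative [AND]: one cut set from each child combined → 1 × 1 = 1 cut set(s).
Scavenge line 2 lost [AND]: one cut set from each child combined → 1 × 1 = 1 cut set(s).
Anesthesia gas delivery interrupted [AND]: one cut set from each child combined → 8 × 2 × 1 = 16 cut set(s).

16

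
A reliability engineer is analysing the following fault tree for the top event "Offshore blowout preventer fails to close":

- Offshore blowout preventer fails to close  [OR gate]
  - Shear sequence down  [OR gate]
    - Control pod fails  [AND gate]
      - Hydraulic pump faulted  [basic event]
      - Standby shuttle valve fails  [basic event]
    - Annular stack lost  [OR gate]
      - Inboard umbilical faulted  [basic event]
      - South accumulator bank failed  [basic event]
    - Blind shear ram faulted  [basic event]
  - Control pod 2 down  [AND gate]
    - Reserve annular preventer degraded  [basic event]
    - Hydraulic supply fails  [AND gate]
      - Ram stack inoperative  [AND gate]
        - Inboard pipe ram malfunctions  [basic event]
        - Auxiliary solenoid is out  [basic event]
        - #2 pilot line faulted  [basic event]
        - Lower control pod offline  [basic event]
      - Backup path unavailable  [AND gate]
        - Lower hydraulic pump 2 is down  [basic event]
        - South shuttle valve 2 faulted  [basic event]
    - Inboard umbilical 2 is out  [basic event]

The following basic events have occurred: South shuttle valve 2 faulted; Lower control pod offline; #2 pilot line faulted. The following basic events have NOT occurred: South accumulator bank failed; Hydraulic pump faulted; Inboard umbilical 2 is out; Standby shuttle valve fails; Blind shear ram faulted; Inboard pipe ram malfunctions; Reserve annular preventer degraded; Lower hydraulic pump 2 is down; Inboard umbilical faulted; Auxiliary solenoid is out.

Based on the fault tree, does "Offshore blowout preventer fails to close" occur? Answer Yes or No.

Control pod fails [AND]: Hydraulic pump faulted=not, Standby shuttle valve fails=not → not all inputs occur → does not occur.
Annular stack lost [OR]: Inboard umbilical faulted=not, South accumulator bank failed=not → no input occurs → does not occur.
Shear sequence down [OR]: Control pod fails=not, Annular stack lost=not, Blind shear ram faulted=not → no input occurs → does not occur.
Ram stack inoperative [AND]: Inboard pipe ram malfunctions=not, Auxiliary solenoid is out=not, #2 pilot line faulted=occurs, Lower control pod offline=occurs → not all inputs occur → does not occur.
Backup path unavailable [AND]: Lower hydraulic pump 2 is down=not, South shuttle valve 2 faulted=occurs → not all inputs occur → does not occur.
Hydraulic supply fails [AND]: Ram stack inoperative=not, Backup path unavailable=not → not all inputs occur → does not occur.
Control pod 2 down [AND]: Reserve annular preventer degraded=not, Hydraulic supply fails=not, Inboard umbilical 2 is out=not → not all inputs occur → does not occur.
Offshore blowout preventer fails to close [OR]: Shear sequence down=not, Control pod 2 down=not → no input occurs → does not occur.

No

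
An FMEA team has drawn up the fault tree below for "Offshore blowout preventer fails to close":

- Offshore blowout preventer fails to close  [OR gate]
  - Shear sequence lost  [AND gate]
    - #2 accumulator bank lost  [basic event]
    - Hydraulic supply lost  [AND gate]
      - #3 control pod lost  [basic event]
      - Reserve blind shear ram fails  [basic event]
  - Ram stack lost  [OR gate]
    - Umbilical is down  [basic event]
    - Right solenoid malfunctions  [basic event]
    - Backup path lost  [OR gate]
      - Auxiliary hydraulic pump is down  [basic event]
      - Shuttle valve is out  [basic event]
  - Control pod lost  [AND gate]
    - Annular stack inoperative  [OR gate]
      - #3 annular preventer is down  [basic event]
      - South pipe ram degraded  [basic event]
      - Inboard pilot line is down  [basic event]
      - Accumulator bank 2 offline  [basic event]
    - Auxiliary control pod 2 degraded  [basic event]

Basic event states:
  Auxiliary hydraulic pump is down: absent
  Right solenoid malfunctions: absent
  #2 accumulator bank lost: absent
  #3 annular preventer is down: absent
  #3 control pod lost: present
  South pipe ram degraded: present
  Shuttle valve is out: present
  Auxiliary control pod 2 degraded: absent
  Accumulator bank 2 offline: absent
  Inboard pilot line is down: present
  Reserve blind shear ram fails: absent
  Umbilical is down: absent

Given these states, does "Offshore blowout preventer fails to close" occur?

Yes

Hydraulic supply lost [AND]: #3 control pod lost=occurs, Reserve blind shear ram fails=not → not all inputs occur → does not occur.
Shear sequence lost [AND]: #2 accumulator bank lost=not, Hydraulic supply lost=not → not all inputs occur → does not occur.
Backup path lost [OR]: Auxiliary hydraulic pump is down=not, Shuttle valve is out=occurs → at least one input occurs → occurs.
Ram stack lost [OR]: Umbilical is down=not, Right solenoid malfunctions=not, Backup path lost=occurs → at least one input occurs → occurs.
Annular stack inoperative [OR]: #3 annular preventer is down=not, South pipe ram degraded=occurs, Inboard pilot line is down=occurs, Accumulator bank 2 offline=not → at least one input occurs → occurs.
Control pod lost [AND]: Annular stack inoperative=occurs, Auxiliary control pod 2 degraded=not → not all inputs occur → does not occur.
Offshore blowout preventer fails to close [OR]: Shear sequence lost=not, Ram stack lost=occurs, Control pod lost=not → at least one input occurs → occurs.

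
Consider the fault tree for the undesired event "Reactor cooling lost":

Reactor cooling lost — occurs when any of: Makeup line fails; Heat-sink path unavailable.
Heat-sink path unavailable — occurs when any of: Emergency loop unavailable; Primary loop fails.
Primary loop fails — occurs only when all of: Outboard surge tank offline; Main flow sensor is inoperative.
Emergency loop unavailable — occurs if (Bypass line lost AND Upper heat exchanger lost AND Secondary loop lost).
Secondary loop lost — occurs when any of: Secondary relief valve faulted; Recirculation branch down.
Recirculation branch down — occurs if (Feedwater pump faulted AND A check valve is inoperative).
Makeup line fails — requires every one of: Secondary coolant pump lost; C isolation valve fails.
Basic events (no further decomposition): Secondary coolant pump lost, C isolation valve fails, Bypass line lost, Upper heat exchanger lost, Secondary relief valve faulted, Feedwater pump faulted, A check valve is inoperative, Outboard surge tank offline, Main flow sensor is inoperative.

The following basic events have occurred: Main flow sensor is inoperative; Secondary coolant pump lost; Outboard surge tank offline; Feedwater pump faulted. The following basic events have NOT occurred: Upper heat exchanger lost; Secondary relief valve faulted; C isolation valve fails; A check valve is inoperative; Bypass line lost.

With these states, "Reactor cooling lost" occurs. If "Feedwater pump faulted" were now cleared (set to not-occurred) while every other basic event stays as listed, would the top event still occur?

Yes

Counterfactual: set "Feedwater pump faulted" to not occurred.
Makeup line fails [AND]: Secondary coolant pump lost=occurs, C isolation valve fails=not → not all inputs occur → does not occur.
Recirculation branch down [AND]: Feedwater pump faulted=not, A check valve is inoperative=not → not all inputs occur → does not occur.
Secondary loop lost [OR]: Secondary relief valve faulted=not, Recirculation branch down=not → no input occurs → does not occur.
Emergency loop unavailable [AND]: Bypass line lost=not, Upper heat exchanger lost=not, Secondary loop lost=not → not all inputs occur → does not occur.
Primary loop fails [AND]: Outboard surge tank offline=occurs, Main flow sensor is inoperative=occurs → all inputs occur → occurs.
Heat-sink path unavailable [OR]: Emergency loop unavailable=not, Primary loop fails=occurs → at least one input occurs → occurs.
Reactor cooling lost [OR]: Makeup line fails=not, Heat-sink path unavailable=occurs → at least one input occurs → occurs.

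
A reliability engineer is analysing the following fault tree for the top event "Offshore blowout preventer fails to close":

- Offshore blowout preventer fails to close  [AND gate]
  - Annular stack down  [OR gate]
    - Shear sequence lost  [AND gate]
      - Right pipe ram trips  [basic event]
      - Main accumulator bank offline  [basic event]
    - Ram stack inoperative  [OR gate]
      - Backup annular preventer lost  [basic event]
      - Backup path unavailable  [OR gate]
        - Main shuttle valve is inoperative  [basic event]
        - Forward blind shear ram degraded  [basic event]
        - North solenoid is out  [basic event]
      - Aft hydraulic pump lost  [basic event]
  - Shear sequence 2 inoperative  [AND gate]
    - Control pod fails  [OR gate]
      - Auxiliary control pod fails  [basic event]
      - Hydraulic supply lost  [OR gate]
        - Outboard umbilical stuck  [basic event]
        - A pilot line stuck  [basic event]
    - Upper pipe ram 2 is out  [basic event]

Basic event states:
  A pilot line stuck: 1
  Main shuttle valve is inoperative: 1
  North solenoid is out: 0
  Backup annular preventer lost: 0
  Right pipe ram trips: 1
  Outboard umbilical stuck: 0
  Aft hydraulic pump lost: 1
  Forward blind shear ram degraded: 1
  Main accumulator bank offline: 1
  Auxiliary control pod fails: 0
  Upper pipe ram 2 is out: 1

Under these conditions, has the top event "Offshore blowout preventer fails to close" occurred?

Shear sequence lost [AND]: Right pipe ram trips=occurs, Main accumulator bank offline=occurs → all inputs occur → occurs.
Backup path unavailable [OR]: Main shuttle valve is inoperative=occurs, Forward blind shear ram degraded=occurs, North solenoid is out=not → at least one input occurs → occurs.
Ram stack inoperative [OR]: Backup annular preventer lost=not, Backup path unavailable=occurs, Aft hydraulic pump lost=occurs → at least one input occurs → occurs.
Annular stack down [OR]: Shear sequence lost=occurs, Ram stack inoperative=occurs → at least one input occurs → occurs.
Hydraulic supply lost [OR]: Outboard umbilical stuck=not, A pilot line stuck=occurs → at least one input occurs → occurs.
Control pod fails [OR]: Auxiliary control pod fails=not, Hydraulic supply lost=occurs → at least one input occurs → occurs.
Shear sequence 2 inoperative [AND]: Control pod fails=occurs, Upper pipe ram 2 is out=occurs → all inputs occur → occurs.
Offshore blowout preventer fails to close [AND]: Annular stack down=occurs, Shear sequence 2 inoperative=occurs → all inputs occur → occurs.

Yes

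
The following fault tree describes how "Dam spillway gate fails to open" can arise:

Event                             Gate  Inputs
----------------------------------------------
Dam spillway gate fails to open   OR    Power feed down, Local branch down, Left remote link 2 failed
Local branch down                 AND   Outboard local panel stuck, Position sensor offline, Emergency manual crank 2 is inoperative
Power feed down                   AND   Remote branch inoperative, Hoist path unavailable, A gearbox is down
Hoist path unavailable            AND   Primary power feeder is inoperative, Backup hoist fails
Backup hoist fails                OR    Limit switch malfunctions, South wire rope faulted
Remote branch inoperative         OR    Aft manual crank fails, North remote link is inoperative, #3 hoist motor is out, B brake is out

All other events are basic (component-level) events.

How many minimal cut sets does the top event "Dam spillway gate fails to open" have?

10

Remote branch inoperative [OR]: union of children's cut sets → 4 cut set(s).
Backup hoist fails [OR]: union of children's cut sets → 2 cut set(s).
Hoist path unavailable [AND]: one cut set from each child combined → 1 × 2 = 2 cut set(s).
Power feed down [AND]: one cut set from each child combined → 4 × 2 × 1 = 8 cut set(s).
Local branch down [AND]: one cut set from each child combined → 1 × 1 × 1 = 1 cut set(s).
Dam spillway gate fails to open [OR]: union of children's cut sets → 10 cut set(s).
Minimal cut sets: {A gearbox is down, Aft manual crank fails, Limit switch malfunctions, Primary power feeder is inoperative}; {A gearbox is down, Aft manual crank fails, Primary power feeder is inoperative, South wire rope faulted}; {A gearbox is down, Limit switch malfunctions, North remote link is inoperative, Primary power feeder is inoperative}; {A gearbox is down, North remote link is inoperative, Primary power feeder is inoperative, South wire rope faulted}; {#3 hoist motor is out, A gearbox is down, Limit switch malfunctions, Primary power feeder is inoperative}; {#3 hoist motor is out, A gearbox is down, Primary power feeder is inoperative, South wire rope faulted}; {A gearbox is down, B brake is out, Limit switch malfunctions, Primary power feeder is inoperative}; {A gearbox is down, B brake is out, Primary power feeder is inoperative, South wire rope faulted}; {Emergency manual crank 2 is inoperative, Outboard local panel stuck, Position sensor offline}; {Left remote link 2 failed}.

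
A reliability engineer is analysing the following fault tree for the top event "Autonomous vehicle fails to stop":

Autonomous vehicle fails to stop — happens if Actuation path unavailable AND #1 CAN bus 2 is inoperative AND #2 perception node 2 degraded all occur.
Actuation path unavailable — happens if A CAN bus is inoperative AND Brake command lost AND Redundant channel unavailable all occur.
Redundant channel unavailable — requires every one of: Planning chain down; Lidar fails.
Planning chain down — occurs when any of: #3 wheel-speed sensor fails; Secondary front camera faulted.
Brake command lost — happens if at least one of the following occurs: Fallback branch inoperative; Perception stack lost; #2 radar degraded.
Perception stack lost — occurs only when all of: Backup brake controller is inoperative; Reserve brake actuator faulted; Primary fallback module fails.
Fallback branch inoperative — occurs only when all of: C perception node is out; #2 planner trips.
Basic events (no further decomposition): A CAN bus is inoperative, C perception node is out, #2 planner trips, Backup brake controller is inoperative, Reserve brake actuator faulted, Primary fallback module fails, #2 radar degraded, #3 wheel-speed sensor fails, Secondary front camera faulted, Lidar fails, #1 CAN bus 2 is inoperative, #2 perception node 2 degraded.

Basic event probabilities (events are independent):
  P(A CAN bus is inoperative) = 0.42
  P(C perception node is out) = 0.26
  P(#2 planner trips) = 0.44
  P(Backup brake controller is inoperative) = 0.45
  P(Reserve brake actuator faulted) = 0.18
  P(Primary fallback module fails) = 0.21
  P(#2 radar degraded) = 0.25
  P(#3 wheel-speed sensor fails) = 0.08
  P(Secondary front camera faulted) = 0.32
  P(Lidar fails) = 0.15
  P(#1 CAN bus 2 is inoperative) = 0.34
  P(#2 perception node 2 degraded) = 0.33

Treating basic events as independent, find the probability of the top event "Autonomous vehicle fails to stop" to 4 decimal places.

0.0009

P(Fallback branch inoperative) [AND] = 0.26 × 0.44 = 0.114400
P(Perception stack lost) [AND] = 0.45 × 0.18 × 0.21 = 0.017010
P(Brake command lost) [OR] = 1 − (1−0.114400) × (1−0.017010) × (1−0.25) = 0.347098
P(Planning chain down) [OR] = 1 − (1−0.08) × (1−0.32) = 0.374400
P(Redundant channel unavailable) [AND] = 0.374400 × 0.15 = 0.056160
P(Actuation path unavailable) [AND] = 0.42 × 0.347098 × 0.056160 = 0.008187
P(Autonomous vehicle fails to stop) [AND] = 0.008187 × 0.34 × 0.33 = 0.000919
Rounded to 4 decimal places: P(Autonomous vehicle fails to stop) ≈ 0.0009.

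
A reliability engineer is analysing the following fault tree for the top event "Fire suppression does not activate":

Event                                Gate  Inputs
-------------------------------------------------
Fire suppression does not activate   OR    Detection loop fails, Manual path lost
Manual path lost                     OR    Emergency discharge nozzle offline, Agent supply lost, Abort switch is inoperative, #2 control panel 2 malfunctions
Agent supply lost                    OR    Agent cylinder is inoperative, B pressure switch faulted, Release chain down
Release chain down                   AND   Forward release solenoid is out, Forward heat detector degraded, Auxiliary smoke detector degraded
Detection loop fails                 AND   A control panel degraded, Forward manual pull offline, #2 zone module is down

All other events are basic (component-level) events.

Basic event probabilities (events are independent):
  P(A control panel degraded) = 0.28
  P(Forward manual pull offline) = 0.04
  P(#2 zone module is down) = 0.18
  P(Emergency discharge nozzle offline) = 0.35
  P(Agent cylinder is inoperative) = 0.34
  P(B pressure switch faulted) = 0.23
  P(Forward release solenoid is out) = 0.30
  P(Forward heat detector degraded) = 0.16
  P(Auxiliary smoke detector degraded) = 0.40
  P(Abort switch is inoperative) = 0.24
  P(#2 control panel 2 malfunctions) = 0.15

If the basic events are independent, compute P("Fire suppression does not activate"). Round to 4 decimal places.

P(Detection loop fails) [AND] = 0.28 × 0.04 × 0.18 = 0.002016
P(Release chain down) [AND] = 0.30 × 0.16 × 0.40 = 0.019200
P(Agent supply lost) [OR] = 1 − (1−0.34) × (1−0.23) × (1−0.019200) = 0.501557
P(Manual path lost) [OR] = 1 − (1−0.35) × (1−0.501557) × (1−0.24) × (1−0.15) = 0.790704
P(Fire suppression does not activate) [OR] = 1 − (1−0.002016) × (1−0.790704) = 0.791126
Rounded to 4 decimal places: P(Fire suppression does not activate) ≈ 0.7911.

0.7911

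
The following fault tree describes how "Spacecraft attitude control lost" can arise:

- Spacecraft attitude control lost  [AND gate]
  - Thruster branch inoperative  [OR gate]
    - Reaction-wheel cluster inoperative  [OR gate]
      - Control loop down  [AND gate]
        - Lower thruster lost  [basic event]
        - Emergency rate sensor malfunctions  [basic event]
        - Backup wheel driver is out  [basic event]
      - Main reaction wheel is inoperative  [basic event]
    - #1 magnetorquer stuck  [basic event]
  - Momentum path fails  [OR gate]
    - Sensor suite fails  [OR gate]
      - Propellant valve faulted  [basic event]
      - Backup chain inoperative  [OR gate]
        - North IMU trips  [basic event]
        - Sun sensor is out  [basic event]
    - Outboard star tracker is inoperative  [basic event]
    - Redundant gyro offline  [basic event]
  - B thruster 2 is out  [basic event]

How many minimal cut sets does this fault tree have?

15

Control loop down [AND]: one cut set from each child combined → 1 × 1 × 1 = 1 cut set(s).
Reaction-wheel cluster inoperative [OR]: union of children's cut sets → 2 cut set(s).
Thruster branch inoperative [OR]: union of children's cut sets → 3 cut set(s).
Backup chain inoperative [OR]: union of children's cut sets → 2 cut set(s).
Sensor suite fails [OR]: union of children's cut sets → 3 cut set(s).
Momentum path fails [OR]: union of children's cut sets → 5 cut set(s).
Spacecraft attitude control lost [AND]: one cut set from each child combined → 3 × 5 × 1 = 15 cut set(s).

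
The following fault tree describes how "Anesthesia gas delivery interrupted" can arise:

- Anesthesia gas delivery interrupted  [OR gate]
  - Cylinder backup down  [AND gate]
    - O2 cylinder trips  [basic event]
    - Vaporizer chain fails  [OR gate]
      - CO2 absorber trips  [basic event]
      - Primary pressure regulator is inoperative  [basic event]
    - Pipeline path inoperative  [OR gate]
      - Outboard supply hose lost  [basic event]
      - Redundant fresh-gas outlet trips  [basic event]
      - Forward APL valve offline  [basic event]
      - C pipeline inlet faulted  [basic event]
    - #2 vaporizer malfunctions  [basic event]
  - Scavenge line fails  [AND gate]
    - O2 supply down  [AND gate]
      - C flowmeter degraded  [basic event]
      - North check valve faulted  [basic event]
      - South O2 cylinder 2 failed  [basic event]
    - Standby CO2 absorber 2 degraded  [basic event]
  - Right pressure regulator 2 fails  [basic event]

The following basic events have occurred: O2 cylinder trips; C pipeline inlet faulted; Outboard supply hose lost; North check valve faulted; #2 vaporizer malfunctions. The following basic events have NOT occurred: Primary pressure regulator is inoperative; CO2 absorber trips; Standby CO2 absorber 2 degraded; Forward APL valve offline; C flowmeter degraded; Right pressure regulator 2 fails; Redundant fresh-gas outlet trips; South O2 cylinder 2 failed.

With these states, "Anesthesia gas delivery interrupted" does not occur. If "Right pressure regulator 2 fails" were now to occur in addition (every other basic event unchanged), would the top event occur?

Yes

Counterfactual: set "Right pressure regulator 2 fails" to occurred.
Vaporizer chain fails [OR]: CO2 absorber trips=not, Primary pressure regulator is inoperative=not → no input occurs → does not occur.
Pipeline path inoperative [OR]: Outboard supply hose lost=occurs, Redundant fresh-gas outlet trips=not, Forward APL valve offline=not, C pipeline inlet faulted=occurs → at least one input occurs → occurs.
Cylinder backup down [AND]: O2 cylinder trips=occurs, Vaporizer chain fails=not, Pipeline path inoperative=occurs, #2 vaporizer malfunctions=occurs → not all inputs occur → does not occur.
O2 supply down [AND]: C flowmeter degraded=not, North check valve faulted=occurs, South O2 cylinder 2 failed=not → not all inputs occur → does not occur.
Scavenge line fails [AND]: O2 supply down=not, Standby CO2 absorber 2 degraded=not → not all inputs occur → does not occur.
Anesthesia gas delivery interrupted [OR]: Cylinder backup down=not, Scavenge line fails=not, Right pressure regulator 2 fails=occurs → at least one input occurs → occurs.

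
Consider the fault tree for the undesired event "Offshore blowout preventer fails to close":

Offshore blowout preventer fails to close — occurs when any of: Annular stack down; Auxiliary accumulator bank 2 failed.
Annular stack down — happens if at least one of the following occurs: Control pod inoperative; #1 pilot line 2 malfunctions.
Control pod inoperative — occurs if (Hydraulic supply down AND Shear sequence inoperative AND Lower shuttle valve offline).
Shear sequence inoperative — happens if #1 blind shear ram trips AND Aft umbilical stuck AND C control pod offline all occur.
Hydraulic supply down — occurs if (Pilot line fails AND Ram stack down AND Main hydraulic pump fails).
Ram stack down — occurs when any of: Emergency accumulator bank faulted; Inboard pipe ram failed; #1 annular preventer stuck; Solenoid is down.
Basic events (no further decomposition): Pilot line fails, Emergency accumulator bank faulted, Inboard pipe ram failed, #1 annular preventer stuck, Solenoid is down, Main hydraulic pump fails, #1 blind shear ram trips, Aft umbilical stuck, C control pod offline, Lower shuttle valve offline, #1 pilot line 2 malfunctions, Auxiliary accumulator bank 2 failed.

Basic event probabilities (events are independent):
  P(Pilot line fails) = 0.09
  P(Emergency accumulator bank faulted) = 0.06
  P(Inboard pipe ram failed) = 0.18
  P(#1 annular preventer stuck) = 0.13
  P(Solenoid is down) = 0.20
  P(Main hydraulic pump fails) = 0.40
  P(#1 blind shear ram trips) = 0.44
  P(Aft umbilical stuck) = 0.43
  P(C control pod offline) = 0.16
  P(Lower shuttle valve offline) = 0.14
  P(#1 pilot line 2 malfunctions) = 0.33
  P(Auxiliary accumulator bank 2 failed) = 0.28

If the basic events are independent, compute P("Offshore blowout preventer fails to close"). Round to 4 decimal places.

0.5176

P(Ram stack down) [OR] = 1 − (1−0.06) × (1−0.18) × (1−0.13) × (1−0.20) = 0.463523
P(Hydraulic supply down) [AND] = 0.09 × 0.463523 × 0.40 = 0.016687
P(Shear sequence inoperative) [AND] = 0.44 × 0.43 × 0.16 = 0.030272
P(Control pod inoperative) [AND] = 0.016687 × 0.030272 × 0.14 = 0.000071
P(Annular stack down) [OR] = 1 − (1−0.000071) × (1−0.33) = 0.330048
P(Offshore blowout preventer fails to close) [OR] = 1 − (1−0.330048) × (1−0.28) = 0.517635
Rounded to 4 decimal places: P(Offshore blowout preventer fails to close) ≈ 0.5176.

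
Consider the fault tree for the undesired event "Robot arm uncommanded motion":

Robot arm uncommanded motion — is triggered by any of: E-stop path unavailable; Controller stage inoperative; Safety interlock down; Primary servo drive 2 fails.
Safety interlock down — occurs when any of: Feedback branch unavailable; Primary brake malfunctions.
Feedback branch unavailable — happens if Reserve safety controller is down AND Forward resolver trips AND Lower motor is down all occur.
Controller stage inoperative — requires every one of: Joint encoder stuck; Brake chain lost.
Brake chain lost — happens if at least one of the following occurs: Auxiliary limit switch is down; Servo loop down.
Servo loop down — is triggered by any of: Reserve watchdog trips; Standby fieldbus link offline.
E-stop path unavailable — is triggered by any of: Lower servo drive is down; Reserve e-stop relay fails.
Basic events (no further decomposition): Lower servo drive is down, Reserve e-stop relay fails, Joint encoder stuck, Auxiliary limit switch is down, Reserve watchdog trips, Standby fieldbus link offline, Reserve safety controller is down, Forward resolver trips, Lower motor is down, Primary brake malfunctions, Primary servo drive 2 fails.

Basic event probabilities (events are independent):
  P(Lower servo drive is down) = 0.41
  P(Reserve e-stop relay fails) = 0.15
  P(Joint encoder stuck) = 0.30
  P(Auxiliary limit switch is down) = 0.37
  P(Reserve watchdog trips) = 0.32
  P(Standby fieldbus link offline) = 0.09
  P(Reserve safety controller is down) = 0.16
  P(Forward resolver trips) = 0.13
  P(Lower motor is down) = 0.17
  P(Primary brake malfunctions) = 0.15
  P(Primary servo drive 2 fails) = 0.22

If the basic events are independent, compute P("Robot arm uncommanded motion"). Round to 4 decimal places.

P(E-stop path unavailable) [OR] = 1 − (1−0.41) × (1−0.15) = 0.498500
P(Servo loop down) [OR] = 1 − (1−0.32) × (1−0.09) = 0.381200
P(Brake chain lost) [OR] = 1 − (1−0.37) × (1−0.381200) = 0.610156
P(Controller stage inoperative) [AND] = 0.30 × 0.610156 = 0.183047
P(Feedback branch unavailable) [AND] = 0.16 × 0.13 × 0.17 = 0.003536
P(Safety interlock down) [OR] = 1 − (1−0.003536) × (1−0.15) = 0.153006
P(Robot arm uncommanded motion) [OR] = 1 − (1−0.498500) × (1−0.183047) × (1−0.153006) × (1−0.22) = 0.729328
Rounded to 4 decimal places: P(Robot arm uncommanded motion) ≈ 0.7293.

0.7293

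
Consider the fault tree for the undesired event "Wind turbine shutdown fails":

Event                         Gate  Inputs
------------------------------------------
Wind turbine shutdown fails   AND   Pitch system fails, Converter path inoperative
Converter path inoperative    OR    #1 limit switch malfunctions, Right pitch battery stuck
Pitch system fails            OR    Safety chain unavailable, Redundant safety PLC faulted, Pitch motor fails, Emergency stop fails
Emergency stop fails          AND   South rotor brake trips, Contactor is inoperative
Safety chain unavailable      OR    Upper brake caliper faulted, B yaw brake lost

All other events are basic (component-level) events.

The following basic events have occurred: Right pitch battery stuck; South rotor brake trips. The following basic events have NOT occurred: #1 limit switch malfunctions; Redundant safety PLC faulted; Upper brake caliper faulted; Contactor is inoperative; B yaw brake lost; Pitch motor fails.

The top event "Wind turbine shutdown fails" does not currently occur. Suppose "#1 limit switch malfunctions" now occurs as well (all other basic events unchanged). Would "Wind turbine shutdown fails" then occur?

Counterfactual: set "#1 limit switch malfunctions" to occurred.
Safety chain unavailable [OR]: Upper brake caliper faulted=not, B yaw brake lost=not → no input occurs → does not occur.
Emergency stop fails [AND]: South rotor brake trips=occurs, Contactor is inoperative=not → not all inputs occur → does not occur.
Pitch system fails [OR]: Safety chain unavailable=not, Redundant safety PLC faulted=not, Pitch motor fails=not, Emergency stop fails=not → no input occurs → does not occur.
Converter path inoperative [OR]: #1 limit switch malfunctions=occurs, Right pitch battery stuck=occurs → at least one input occurs → occurs.
Wind turbine shutdown fails [AND]: Pitch system fails=not, Converter path inoperative=occurs → not all inputs occur → does not occur.

No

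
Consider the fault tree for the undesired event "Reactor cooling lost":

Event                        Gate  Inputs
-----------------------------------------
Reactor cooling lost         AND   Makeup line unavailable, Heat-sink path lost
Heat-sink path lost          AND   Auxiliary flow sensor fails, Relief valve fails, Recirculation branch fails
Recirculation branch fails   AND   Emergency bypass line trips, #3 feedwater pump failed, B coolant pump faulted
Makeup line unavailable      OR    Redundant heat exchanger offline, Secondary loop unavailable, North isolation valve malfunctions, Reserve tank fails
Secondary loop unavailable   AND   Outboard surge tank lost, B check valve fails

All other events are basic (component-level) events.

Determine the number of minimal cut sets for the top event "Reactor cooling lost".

Secondary loop unavailable [AND]: one cut set from each child combined → 1 × 1 = 1 cut set(s).
Makeup line unavailable [OR]: union of children's cut sets → 4 cut set(s).
Recirculation branch fails [AND]: one cut set from each child combined → 1 × 1 × 1 = 1 cut set(s).
Heat-sink path lost [AND]: one cut set from each child combined → 1 × 1 × 1 = 1 cut set(s).
Reactor cooling lost [AND]: one cut set from each child combined → 4 × 1 = 4 cut set(s).
Minimal cut sets: {#3 feedwater pump failed, Auxiliary flow sensor fails, B coolant pump faulted, Emergency bypass line trips, Redundant heat exchanger offline, Relief valve fails}; {#3 feedwater pump failed, Auxiliary flow sensor fails, B check valve fails, B coolant pump faulted, Emergency bypass line trips, Outboard surge tank lost, Relief valve fails}; {#3 feedwater pump failed, Auxiliary flow sensor fails, B coolant pump faulted, Emergency bypass line trips, North isolation valve malfunctions, Relief valve fails}; {#3 feedwater pump failed, Auxiliary flow sensor fails, B coolant pump faulted, Emergency bypass line trips, Relief valve fails, Reserve tank fails}.

4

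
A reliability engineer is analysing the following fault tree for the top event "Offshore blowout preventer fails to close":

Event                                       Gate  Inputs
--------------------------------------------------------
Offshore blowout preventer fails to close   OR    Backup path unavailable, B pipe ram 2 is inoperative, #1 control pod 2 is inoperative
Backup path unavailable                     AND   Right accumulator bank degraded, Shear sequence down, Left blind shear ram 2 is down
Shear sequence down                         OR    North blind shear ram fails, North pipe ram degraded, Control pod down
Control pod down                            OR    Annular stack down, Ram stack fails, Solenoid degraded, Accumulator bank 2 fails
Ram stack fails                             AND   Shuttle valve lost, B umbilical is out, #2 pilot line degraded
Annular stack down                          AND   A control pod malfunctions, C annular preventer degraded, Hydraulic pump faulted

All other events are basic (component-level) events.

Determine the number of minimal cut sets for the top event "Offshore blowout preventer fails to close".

8

Annular stack down [AND]: one cut set from each child combined → 1 × 1 × 1 = 1 cut set(s).
Ram stack fails [AND]: one cut set from each child combined → 1 × 1 × 1 = 1 cut set(s).
Control pod down [OR]: union of children's cut sets → 4 cut set(s).
Shear sequence down [OR]: union of children's cut sets → 6 cut set(s).
Backup path unavailable [AND]: one cut set from each child combined → 1 × 6 × 1 = 6 cut set(s).
Offshore blowout preventer fails to close [OR]: union of children's cut sets → 8 cut set(s).
Minimal cut sets: {Left blind shear ram 2 is down, North blind shear ram fails, Right accumulator bank degraded}; {Left blind shear ram 2 is down, North pipe ram degraded, Right accumulator bank degraded}; {A control pod malfunctions, C annular preventer degraded, Hydraulic pump faulted, Left blind shear ram 2 is down, Right accumulator bank degraded}; {#2 pilot line degraded, B umbilical is out, Left blind shear ram 2 is down, Right accumulator bank degraded, Shuttle valve lost}; {Left blind shear ram 2 is down, Right accumulator bank degraded, Solenoid degraded}; {Accumulator bank 2 fails, Left blind shear ram 2 is down, Right accumulator bank degraded}; {B pipe ram 2 is inoperative}; {#1 control pod 2 is inoperative}.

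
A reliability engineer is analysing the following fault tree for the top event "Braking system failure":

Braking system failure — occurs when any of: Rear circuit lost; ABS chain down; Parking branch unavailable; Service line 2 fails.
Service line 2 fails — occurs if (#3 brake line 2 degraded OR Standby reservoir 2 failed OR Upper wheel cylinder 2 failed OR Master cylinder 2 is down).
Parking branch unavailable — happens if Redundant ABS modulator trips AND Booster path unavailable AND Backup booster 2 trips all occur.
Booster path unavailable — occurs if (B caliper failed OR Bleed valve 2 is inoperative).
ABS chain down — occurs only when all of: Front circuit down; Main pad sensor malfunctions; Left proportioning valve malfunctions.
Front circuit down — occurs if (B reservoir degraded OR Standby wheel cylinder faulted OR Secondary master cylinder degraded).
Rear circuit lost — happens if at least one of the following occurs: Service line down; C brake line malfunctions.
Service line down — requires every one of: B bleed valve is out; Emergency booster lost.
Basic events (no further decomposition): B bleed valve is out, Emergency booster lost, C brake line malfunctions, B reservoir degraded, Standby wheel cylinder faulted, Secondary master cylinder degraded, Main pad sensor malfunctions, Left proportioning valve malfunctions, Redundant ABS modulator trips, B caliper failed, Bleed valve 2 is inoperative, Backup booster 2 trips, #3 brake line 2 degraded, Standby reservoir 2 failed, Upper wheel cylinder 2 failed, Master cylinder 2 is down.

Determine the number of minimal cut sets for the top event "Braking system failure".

11

Service line down [AND]: one cut set from each child combined → 1 × 1 = 1 cut set(s).
Rear circuit lost [OR]: union of children's cut sets → 2 cut set(s).
Front circuit down [OR]: union of children's cut sets → 3 cut set(s).
ABS chain down [AND]: one cut set from each child combined → 3 × 1 × 1 = 3 cut set(s).
Booster path unavailable [OR]: union of children's cut sets → 2 cut set(s).
Parking branch unavailable [AND]: one cut set from each child combined → 1 × 2 × 1 = 2 cut set(s).
Service line 2 fails [OR]: union of children's cut sets → 4 cut set(s).
Braking system failure [OR]: union of children's cut sets → 11 cut set(s).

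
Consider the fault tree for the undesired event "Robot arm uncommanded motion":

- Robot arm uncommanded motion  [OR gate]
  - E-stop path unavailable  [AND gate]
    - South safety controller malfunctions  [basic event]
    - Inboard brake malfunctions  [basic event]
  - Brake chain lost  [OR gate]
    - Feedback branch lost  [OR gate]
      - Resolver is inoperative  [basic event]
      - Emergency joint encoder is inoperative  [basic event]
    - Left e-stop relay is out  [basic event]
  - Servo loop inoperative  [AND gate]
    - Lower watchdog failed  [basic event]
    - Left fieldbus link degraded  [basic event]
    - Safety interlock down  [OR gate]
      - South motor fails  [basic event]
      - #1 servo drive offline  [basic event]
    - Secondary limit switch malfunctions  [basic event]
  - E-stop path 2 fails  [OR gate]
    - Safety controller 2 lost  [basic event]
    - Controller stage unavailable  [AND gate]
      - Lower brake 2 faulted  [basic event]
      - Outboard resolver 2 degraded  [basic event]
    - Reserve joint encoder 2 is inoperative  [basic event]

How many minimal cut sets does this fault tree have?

9

E-stop path unavailable [AND]: one cut set from each child combined → 1 × 1 = 1 cut set(s).
Feedback branch lost [OR]: union of children's cut sets → 2 cut set(s).
Brake chain lost [OR]: union of children's cut sets → 3 cut set(s).
Safety interlock down [OR]: union of children's cut sets → 2 cut set(s).
Servo loop inoperative [AND]: one cut set from each child combined → 1 × 1 × 2 × 1 = 2 cut set(s).
Controller stage unavailable [AND]: one cut set from each child combined → 1 × 1 = 1 cut set(s).
E-stop path 2 fails [OR]: union of children's cut sets → 3 cut set(s).
Robot arm uncommanded motion [OR]: union of children's cut sets → 9 cut set(s).
Minimal cut sets: {Inboard brake malfunctions, South safety controller malfunctions}; {Resolver is inoperative}; {Emergency joint encoder is inoperative}; {Left e-stop relay is out}; {Left fieldbus link degraded, Lower watchdog failed, Secondary limit switch malfunctions, South motor fails}; {#1 servo drive offline, Left fieldbus link degraded, Lower watchdog failed, Secondary limit switch malfunctions}; {Safety controller 2 lost}; {Lower brake 2 faulted, Outboard resolver 2 degraded}; {Reserve joint encoder 2 is inoperative}.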